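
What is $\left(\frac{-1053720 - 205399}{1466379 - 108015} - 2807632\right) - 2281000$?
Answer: $- \frac{6912215777167}{1358364} \approx -5.0886 \cdot 10^{6}$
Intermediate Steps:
$\left(\frac{-1053720 - 205399}{1466379 - 108015} - 2807632\right) - 2281000 = \left(- \frac{1259119}{1358364} - 2807632\right) - 2281000 = - \frac{3813787493167}{1358364} - 2281000 = - \frac{6912215777167}{1358364}$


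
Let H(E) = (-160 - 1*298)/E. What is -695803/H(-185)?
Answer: -128723555/458 ≈ -2.8106e+5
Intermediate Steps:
H(E) = -458/E (H(E) = (-160 - 298)/E = -458/E)
-695803/H(-185) = -695803/((-458/(-185))) = -695803/((-458*(-1/185))) = -695803/458/185 = -695803*185/458 = -128723555/458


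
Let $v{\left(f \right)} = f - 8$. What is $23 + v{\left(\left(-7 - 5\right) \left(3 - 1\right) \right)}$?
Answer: $-9$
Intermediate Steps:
$v{\left(f \right)} = -8 + f$
$23 + v{\left(\left(-7 - 5\right) \left(3 - 1\right) \right)} = 23 + \left(-8 + \left(-7 - 5\right) \left(3 - 1\right)\right) = 23 - 32 = -9$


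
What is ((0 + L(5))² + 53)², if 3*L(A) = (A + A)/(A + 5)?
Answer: 228484/81 ≈ 2820.8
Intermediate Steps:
L(A) = 2*A/(3*(5 + A)) (L(A) = ((A + A)/(A + 5))/3 = ((2*A)/(5 + A))/3 = (2*A/(5 + A))/3 = 2*A/(3*(5 + A)))
((0 + L(5))² + 53)² = ((0 + (⅔)*5/(5 + 5))² + 53)² = ((0 + (⅔)*5/10)² + 53)² = ((0 + (⅔)*5*(⅒))² + 53)² = ((0 + ⅓)² + 53)² = ((⅓)² + 53)² = (⅑ + 53)² = (478/9)² = 228484/81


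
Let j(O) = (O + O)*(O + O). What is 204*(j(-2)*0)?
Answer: 0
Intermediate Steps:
j(O) = 4*O² (j(O) = (2*O)*(2*O) = 4*O²)
204*(j(-2)*0) = 204*((4*(-2)²)*0) = 204*((4*4)*0) = 204*(16*0) = 204*0 = 0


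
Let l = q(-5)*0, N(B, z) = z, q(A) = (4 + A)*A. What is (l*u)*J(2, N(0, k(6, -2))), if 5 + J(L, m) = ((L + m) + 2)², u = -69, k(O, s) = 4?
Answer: 0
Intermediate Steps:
q(A) = A*(4 + A)
l = 0 (l = -5*(4 - 5)*0 = -5*(-1)*0 = 5*0 = 0)
J(L, m) = -5 + (2 + L + m)² (J(L, m) = -5 + ((L + m) + 2)² = -5 + (2 + L + m)²)
(l*u)*J(2, N(0, k(6, -2))) = (0*(-69))*(-5 + (2 + 2 + 4)²) = 0*(-5 + 8²) = 0*(-5 + 64) = 0*59 = 0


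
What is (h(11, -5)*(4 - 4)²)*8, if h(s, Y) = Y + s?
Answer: 0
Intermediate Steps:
(h(11, -5)*(4 - 4)²)*8 = ((-5 + 11)*(4 - 4)²)*8 = (6*0²)*8 = (6*0)*8 = 0*8 = 0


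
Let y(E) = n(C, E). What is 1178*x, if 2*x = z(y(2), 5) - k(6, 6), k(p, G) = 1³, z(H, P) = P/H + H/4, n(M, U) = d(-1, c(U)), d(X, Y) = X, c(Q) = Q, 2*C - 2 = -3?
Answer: -14725/4 ≈ -3681.3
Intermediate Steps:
C = -½ (C = 1 + (½)*(-3) = 1 - 3/2 = -½ ≈ -0.50000)
n(M, U) = -1
y(E) = -1
z(H, P) = H/4 + P/H (z(H, P) = P/H + H*(¼) = P/H + H/4 = H/4 + P/H)
k(p, G) = 1
x = -25/8 (x = (((¼)*(-1) + 5/(-1)) - 1*1)/2 = ((-¼ + 5*(-1)) - 1)/2 = ((-¼ - 5) - 1)/2 = (-21/4 - 1)/2 = (½)*(-25/4) = -25/8 ≈ -3.1250)
1178*x = 1178*(-25/8) = -14725/4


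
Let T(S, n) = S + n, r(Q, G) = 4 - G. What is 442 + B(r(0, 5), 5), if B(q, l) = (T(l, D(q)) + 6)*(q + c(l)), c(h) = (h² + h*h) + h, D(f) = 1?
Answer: 1090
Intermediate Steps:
c(h) = h + 2*h² (c(h) = (h² + h²) + h = 2*h² + h = h + 2*h²)
B(q, l) = (7 + l)*(q + l*(1 + 2*l)) (B(q, l) = ((l + 1) + 6)*(q + l*(1 + 2*l)) = ((1 + l) + 6)*(q + l*(1 + 2*l)) = (7 + l)*(q + l*(1 + 2*l)))
442 + B(r(0, 5), 5) = 442 + (2*5³ + 7*5 + 7*(4 - 1*5) + 15*5² + 5*(4 - 1*5)) = 442 + (2*125 + 35 + 7*(4 - 5) + 15*25 + 5*(4 - 5)) = 442 + (250 + 35 + 7*(-1) + 375 + 5*(-1)) = 442 + (250 + 35 - 7 + 375 - 5) = 442 + 648 = 1090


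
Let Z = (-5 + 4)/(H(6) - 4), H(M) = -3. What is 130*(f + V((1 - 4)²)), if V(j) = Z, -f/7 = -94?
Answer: 598910/7 ≈ 85559.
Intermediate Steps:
f = 658 (f = -7*(-94) = 658)
Z = ⅐ (Z = (-5 + 4)/(-3 - 4) = -1/(-7) = -1*(-⅐) = ⅐ ≈ 0.14286)
V(j) = ⅐
130*(f + V((1 - 4)²)) = 130*(658 + ⅐) = 130*(4607/7) = 598910/7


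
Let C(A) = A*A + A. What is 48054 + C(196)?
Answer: 86666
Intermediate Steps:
C(A) = A + A² (C(A) = A² + A = A + A²)
48054 + C(196) = 48054 + 196*(1 + 196) = 48054 + 196*197 = 48054 + 38612 = 86666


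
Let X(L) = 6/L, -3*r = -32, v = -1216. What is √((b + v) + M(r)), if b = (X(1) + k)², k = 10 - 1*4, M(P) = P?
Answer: 4*I*√597/3 ≈ 32.578*I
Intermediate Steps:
r = 32/3 (r = -⅓*(-32) = 32/3 ≈ 10.667)
k = 6 (k = 10 - 4 = 6)
b = 144 (b = (6/1 + 6)² = (6*1 + 6)² = (6 + 6)² = 12² = 144)
√((b + v) + M(r)) = √((144 - 1216) + 32/3) = √(-1072 + 32/3) = √(-3184/3) = 4*I*√597/3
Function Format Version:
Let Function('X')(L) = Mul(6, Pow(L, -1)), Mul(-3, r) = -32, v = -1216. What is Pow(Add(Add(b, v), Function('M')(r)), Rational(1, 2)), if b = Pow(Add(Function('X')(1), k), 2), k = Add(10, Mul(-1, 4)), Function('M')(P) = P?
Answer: Mul(Rational(4, 3), I, Pow(597, Rational(1, 2))) ≈ Mul(32.578, I)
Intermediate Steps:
r = Rational(32, 3) (r = Mul(Rational(-1, 3), -32) = Rational(32, 3) ≈ 10.667)
k = 6 (k = Add(10, -4) = 6)
b = 144 (b = Pow(Add(Mul(6, Pow(1, -1)), 6), 2) = Pow(Add(Mul(6, 1), 6), 2) = Pow(Add(6, 6), 2) = Pow(12, 2) = 144)
Pow(Add(Add(b, v), Function('M')(r)), Rational(1, 2)) = Pow(Add(Add(144, -1216), Rational(32, 3)), Rational(1, 2)) = Pow(Add(-1072, Rational(32, 3)), Rational(1, 2)) = Pow(Rational(-3184, 3), Rational(1, 2)) = Mul(Rational(4, 3), I, Pow(597, Rational(1, 2)))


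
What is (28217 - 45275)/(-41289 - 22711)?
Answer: 8529/32000 ≈ 0.26653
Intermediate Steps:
(28217 - 45275)/(-41289 - 22711) = -17058/(-64000) = -17058*(-1/64000) = 8529/32000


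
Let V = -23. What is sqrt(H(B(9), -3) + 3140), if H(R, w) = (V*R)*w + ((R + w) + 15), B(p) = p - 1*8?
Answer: 3*sqrt(358) ≈ 56.763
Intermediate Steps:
B(p) = -8 + p (B(p) = p - 8 = -8 + p)
H(R, w) = 15 + R + w - 23*R*w (H(R, w) = (-23*R)*w + ((R + w) + 15) = -23*R*w + (15 + R + w) = 15 + R + w - 23*R*w)
sqrt(H(B(9), -3) + 3140) = sqrt((15 + (-8 + 9) - 3 - 23*(-8 + 9)*(-3)) + 3140) = sqrt((15 + 1 - 3 - 23*1*(-3)) + 3140) = sqrt((15 + 1 - 3 + 69) + 3140) = sqrt(82 + 3140) = sqrt(3222) = 3*sqrt(358)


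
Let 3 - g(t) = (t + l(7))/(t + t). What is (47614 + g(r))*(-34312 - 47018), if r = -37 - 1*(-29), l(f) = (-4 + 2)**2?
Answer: -7745340555/2 ≈ -3.8727e+9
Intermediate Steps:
l(f) = 4 (l(f) = (-2)**2 = 4)
r = -8 (r = -37 + 29 = -8)
g(t) = 3 - (4 + t)/(2*t) (g(t) = 3 - (t + 4)/(t + t) = 3 - (4 + t)/(2*t))
(47614 + g(r))*(-34312 - 47018) = (47614 + (5/2 - 2/(-8)))*(-34312 - 47018) = (47614 + (5/2 - 2*(-1/8)))*(-81330) = (47614 + (5/2 + 1/4))*(-81330) = (47614 + 11/4)*(-81330) = (190467/4)*(-81330) = -7745340555/2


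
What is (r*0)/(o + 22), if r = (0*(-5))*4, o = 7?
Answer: 0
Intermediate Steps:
r = 0 (r = 0*4 = 0)
(r*0)/(o + 22) = (0*0)/(7 + 22) = 0/29 = 0*(1/29) = 0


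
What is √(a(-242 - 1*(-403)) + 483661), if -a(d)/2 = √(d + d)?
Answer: √(483661 - 2*√322) ≈ 695.43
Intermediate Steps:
a(d) = -2*√2*√d (a(d) = -2*√(d + d) = -2*√2*√d)
√(a(-242 - 1*(-403)) + 483661) = √(-2*√2*√(-242 - 1*(-403)) + 483661) = √(-2*√2*√(-242 + 403) + 483661) = √(-2*√2*√161 + 483661) = √(-2*√322 + 483661) = √(483661 - 2*√322)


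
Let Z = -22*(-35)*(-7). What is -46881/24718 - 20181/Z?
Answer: 8790906/4758215 ≈ 1.8475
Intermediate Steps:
Z = -5390 (Z = 770*(-7) = -5390)
-46881/24718 - 20181/Z = -46881/24718 - 20181/(-5390) = -46881*1/24718 - 20181*(-1/5390) = -46881/24718 + 2883/770 = 8790906/4758215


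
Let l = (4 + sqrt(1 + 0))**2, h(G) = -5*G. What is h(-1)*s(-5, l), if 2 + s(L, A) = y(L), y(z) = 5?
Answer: 15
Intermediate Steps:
l = 25 (l = (4 + sqrt(1))**2 = (4 + 1)**2 = 5**2 = 25)
s(L, A) = 3 (s(L, A) = -2 + 5 = 3)
h(-1)*s(-5, l) = -5*(-1)*3 = 5*3 = 15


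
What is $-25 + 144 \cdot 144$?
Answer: $20711$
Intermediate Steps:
$-25 + 144 \cdot 144 = -25 + 20736 = 20711$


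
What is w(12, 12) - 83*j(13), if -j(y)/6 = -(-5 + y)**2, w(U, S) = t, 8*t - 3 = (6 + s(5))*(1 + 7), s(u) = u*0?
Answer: -254925/8 ≈ -31866.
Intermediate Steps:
s(u) = 0
t = 51/8 (t = 3/8 + ((6 + 0)*(1 + 7))/8 = 3/8 + (6*8)/8 = 3/8 + (1/8)*48 = 3/8 + 6 = 51/8 ≈ 6.3750)
w(U, S) = 51/8
j(y) = 6*(-5 + y)**2 (j(y) = -(-6)*(-5 + y)**2 = 6*(-5 + y)**2)
w(12, 12) - 83*j(13) = 51/8 - 498*(-5 + 13)**2 = 51/8 - 498*8**2 = 51/8 - 498*64 = 51/8 - 83*384 = 51/8 - 31872 = -254925/8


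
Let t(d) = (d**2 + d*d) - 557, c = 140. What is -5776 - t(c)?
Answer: -44419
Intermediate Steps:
t(d) = -557 + 2*d**2 (t(d) = (d**2 + d**2) - 557 = 2*d**2 - 557 = -557 + 2*d**2)
-5776 - t(c) = -5776 - (-557 + 2*140**2) = -5776 - (-557 + 2*19600) = -5776 - (-557 + 39200) = -5776 - 1*38643 = -5776 - 38643 = -44419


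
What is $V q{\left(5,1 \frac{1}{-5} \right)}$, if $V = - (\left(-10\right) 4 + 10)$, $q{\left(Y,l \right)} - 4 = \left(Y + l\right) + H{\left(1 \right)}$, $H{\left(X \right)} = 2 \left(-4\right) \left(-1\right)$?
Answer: $504$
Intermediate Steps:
$H{\left(X \right)} = 8$ ($H{\left(X \right)} = \left(-8\right) \left(-1\right) = 8$)
$q{\left(Y,l \right)} = 12 + Y + l$ ($q{\left(Y,l \right)} = 4 + \left(\left(Y + l\right) + 8\right) = 4 + \left(8 + Y + l\right) = 12 + Y + l$)
$V = 30$ ($V = - (-40 + 10) = \left(-1\right) \left(-30\right) = 30$)
$V q{\left(5,1 \frac{1}{-5} \right)} = 30 \left(12 + 5 + 1 \frac{1}{-5}\right) = 30 \left(12 + 5 + 1 \left(- \frac{1}{5}\right)\right) = 30 \left(12 + 5 - \frac{1}{5}\right) = 30 \cdot \frac{84}{5} = 504$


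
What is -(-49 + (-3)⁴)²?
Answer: -1024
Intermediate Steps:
-(-49 + (-3)⁴)² = -(-49 + 81)² = -1*32² = -1*1024 = -1024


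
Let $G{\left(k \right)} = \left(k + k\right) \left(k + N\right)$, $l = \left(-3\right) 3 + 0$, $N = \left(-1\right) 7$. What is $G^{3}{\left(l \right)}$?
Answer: $23887872$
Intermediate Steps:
$N = -7$
$l = -9$ ($l = -9 + 0 = -9$)
$G{\left(k \right)} = 2 k \left(-7 + k\right)$ ($G{\left(k \right)} = \left(k + k\right) \left(k - 7\right) = 2 k \left(-7 + k\right)$)
$G^{3}{\left(l \right)} = \left(2 \left(-9\right) \left(-7 - 9\right)\right)^{3} = \left(2 \left(-9\right) \left(-16\right)\right)^{3} = 288^{3} = 23887872$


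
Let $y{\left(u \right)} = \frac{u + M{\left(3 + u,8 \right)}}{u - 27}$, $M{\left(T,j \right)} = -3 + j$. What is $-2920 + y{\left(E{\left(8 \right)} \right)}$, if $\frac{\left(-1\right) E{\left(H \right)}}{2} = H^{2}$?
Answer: $- \frac{452477}{155} \approx -2919.2$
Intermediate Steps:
$E{\left(H \right)} = - 2 H^{2}$
$y{\left(u \right)} = \frac{5 + u}{-27 + u}$ ($y{\left(u \right)} = \frac{u + \left(-3 + 8\right)}{u - 27} = \frac{u + 5}{-27 + u} = \frac{5 + u}{-27 + u}$)
$-2920 + y{\left(E{\left(8 \right)} \right)} = -2920 + \frac{5 - 2 \cdot 8^{2}}{-27 - 2 \cdot 8^{2}} = -2920 + \frac{5 - 128}{-27 - 128} = -2920 + \frac{1}{-155} \left(-123\right) = -2920 - - \frac{123}{155} = -2920 + \frac{123}{155} = - \frac{452477}{155}$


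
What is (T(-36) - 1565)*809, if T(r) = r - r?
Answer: -1266085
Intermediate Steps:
T(r) = 0
(T(-36) - 1565)*809 = (0 - 1565)*809 = -1565*809 = -1266085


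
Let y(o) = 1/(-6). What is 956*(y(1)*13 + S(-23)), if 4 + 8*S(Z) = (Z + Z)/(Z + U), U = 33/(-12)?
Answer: -721780/309 ≈ -2335.9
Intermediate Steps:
U = -11/4 (U = 33*(-1/12) = -11/4 ≈ -2.7500)
y(o) = -⅙
S(Z) = -½ + Z/(4*(-11/4 + Z)) (S(Z) = -½ + ((Z + Z)/(Z - 11/4))/8 = -½ + ((2*Z)/(-11/4 + Z))/8 = -½ + (2*Z/(-11/4 + Z))/8 = -½ + Z/(4*(-11/4 + Z)))
956*(y(1)*13 + S(-23)) = 956*(-⅙*13 + (11 - 2*(-23))/(2*(-11 + 4*(-23)))) = 956*(-13/6 + (11 + 46)/(2*(-11 - 92))) = 956*(-13/6 + (½)*57/(-103)) = 956*(-13/6 + (½)*(-1/103)*57) = 956*(-13/6 - 57/206) = 956*(-755/309) = -721780/309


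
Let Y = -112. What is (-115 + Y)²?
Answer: 51529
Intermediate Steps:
(-115 + Y)² = (-115 - 112)² = (-227)² = 51529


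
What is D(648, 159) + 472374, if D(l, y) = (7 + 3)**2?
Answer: 472474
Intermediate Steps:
D(l, y) = 100 (D(l, y) = 10**2 = 100)
D(648, 159) + 472374 = 100 + 472374 = 472474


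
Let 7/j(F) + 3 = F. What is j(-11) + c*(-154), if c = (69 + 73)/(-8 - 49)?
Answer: 43679/114 ≈ 383.15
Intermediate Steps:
j(F) = 7/(-3 + F)
c = -142/57 (c = 142/(-57) = 142*(-1/57) = -142/57 ≈ -2.4912)
j(-11) + c*(-154) = 7/(-3 - 11) - 142/57*(-154) = 7/(-14) + 21868/57 = 7*(-1/14) + 21868/57 = -½ + 21868/57 = 43679/114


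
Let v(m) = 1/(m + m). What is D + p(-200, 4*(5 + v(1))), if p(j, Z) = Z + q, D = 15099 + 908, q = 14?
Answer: 16043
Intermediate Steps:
v(m) = 1/(2*m)
D = 16007
p(j, Z) = 14 + Z (p(j, Z) = Z + 14 = 14 + Z)
D + p(-200, 4*(5 + v(1))) = 16007 + (14 + 4*(5 + (½)/1)) = 16007 + (14 + 4*(5 + (½)*1)) = 16007 + (14 + 4*(5 + ½)) = 16007 + (14 + 4*(11/2)) = 16007 + (14 + 22) = 16007 + 36 = 16043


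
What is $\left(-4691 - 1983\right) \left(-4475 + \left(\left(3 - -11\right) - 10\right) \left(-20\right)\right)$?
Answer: $30400070$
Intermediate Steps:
$\left(-4691 - 1983\right) \left(-4475 + \left(\left(3 - -11\right) - 10\right) \left(-20\right)\right) = - 6674 \left(-4475 + \left(\left(3 + 11\right) - 10\right) \left(-20\right)\right) = - 6674 \left(-4475 + \left(14 - 10\right) \left(-20\right)\right) = - 6674 \left(-4475 + 4 \left(-20\right)\right) = - 6674 \left(-4475 - 80\right) = \left(-6674\right) \left(-4555\right) = 30400070$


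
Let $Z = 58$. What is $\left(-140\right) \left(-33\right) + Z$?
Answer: $4678$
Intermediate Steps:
$\left(-140\right) \left(-33\right) + Z = \left(-140\right) \left(-33\right) + 58 = 4620 + 58 = 4678$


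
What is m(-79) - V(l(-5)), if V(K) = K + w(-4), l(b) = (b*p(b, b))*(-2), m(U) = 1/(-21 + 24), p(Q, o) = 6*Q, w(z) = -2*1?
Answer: 907/3 ≈ 302.33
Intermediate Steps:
w(z) = -2
m(U) = ⅓ (m(U) = 1/3 = ⅓)
l(b) = -12*b² (l(b) = (b*(6*b))*(-2) = (6*b²)*(-2) = -12*b²)
V(K) = -2 + K (V(K) = K - 2 = -2 + K)
m(-79) - V(l(-5)) = ⅓ - (-2 - 12*(-5)²) = ⅓ - (-2 - 12*25) = ⅓ - (-2 - 300) = ⅓ - 1*(-302) = ⅓ + 302 = 907/3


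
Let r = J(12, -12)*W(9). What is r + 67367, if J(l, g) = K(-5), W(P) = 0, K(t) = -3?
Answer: 67367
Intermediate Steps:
J(l, g) = -3
r = 0 (r = -3*0 = 0)
r + 67367 = 0 + 67367 = 67367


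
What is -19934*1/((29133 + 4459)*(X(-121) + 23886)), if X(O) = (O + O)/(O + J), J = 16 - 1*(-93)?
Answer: -29901/1204583926 ≈ -2.4823e-5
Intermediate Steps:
J = 109 (J = 16 + 93 = 109)
X(O) = 2*O/(109 + O) (X(O) = (O + O)/(O + 109) = (2*O)/(109 + O) = 2*O/(109 + O))
-19934*1/((29133 + 4459)*(X(-121) + 23886)) = -19934*1/((29133 + 4459)*(2*(-121)/(109 - 121) + 23886)) = -19934*1/(33592*(2*(-121)/(-12) + 23886)) = -19934*1/(33592*(2*(-121)*(-1/12) + 23886)) = -19934*1/(33592*(121/6 + 23886)) = -19934/(33592*(143437/6)) = -19934/2409167852/3 = -19934*3/2409167852 = -29901/1204583926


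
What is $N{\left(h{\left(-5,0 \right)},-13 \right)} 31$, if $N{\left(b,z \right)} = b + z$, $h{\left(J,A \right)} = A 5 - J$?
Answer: $-248$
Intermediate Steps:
$h{\left(J,A \right)} = - J + 5 A$ ($h{\left(J,A \right)} = 5 A - J = - J + 5 A$)
$N{\left(h{\left(-5,0 \right)},-13 \right)} 31 = \left(\left(\left(-1\right) \left(-5\right) + 5 \cdot 0\right) - 13\right) 31 = \left(\left(5 + 0\right) - 13\right) 31 = \left(5 - 13\right) 31 = \left(-8\right) 31 = -248$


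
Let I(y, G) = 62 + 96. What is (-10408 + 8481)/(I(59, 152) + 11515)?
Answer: -1927/11673 ≈ -0.16508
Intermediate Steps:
I(y, G) = 158
(-10408 + 8481)/(I(59, 152) + 11515) = (-10408 + 8481)/(158 + 11515) = -1927/11673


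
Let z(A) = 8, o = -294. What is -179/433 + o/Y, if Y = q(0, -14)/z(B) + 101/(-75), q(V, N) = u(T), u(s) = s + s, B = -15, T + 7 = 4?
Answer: 38078009/272357 ≈ 139.81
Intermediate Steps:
T = -3 (T = -7 + 4 = -3)
u(s) = 2*s
q(V, N) = -6 (q(V, N) = 2*(-3) = -6)
Y = -629/300 (Y = -6/8 + 101/(-75) = -6*⅛ + 101*(-1/75) = -¾ - 101/75 = -629/300 ≈ -2.0967)
-179/433 + o/Y = -179/433 - 294/(-629/300) = -179*1/433 - 294*(-300/629) = -179/433 + 88200/629 = 38078009/272357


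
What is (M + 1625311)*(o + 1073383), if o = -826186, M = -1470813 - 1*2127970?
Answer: -487836357984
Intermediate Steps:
M = -3598783 (M = -1470813 - 2127970 = -3598783)
(M + 1625311)*(o + 1073383) = (-3598783 + 1625311)*(-826186 + 1073383) = -1973472*247197 = -487836357984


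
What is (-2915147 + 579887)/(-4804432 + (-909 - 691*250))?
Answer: 2335260/4978091 ≈ 0.46911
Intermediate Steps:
(-2915147 + 579887)/(-4804432 + (-909 - 691*250)) = -2335260/(-4804432 + (-909 - 172750)) = -2335260/(-4804432 - 173659) = -2335260/(-4978091) = -2335260*(-1/4978091) = 2335260/4978091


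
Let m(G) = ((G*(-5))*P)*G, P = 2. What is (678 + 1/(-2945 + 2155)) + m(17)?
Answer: -1747481/790 ≈ -2212.0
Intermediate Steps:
m(G) = -10*G² (m(G) = ((G*(-5))*2)*G = (-5*G*2)*G = (-10*G)*G = -10*G²)
(678 + 1/(-2945 + 2155)) + m(17) = (678 + 1/(-2945 + 2155)) - 10*17² = (678 + 1/(-790)) - 10*289 = (678 - 1/790) - 2890 = 535619/790 - 2890 = -1747481/790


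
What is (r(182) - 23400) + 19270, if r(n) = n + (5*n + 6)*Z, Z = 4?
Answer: -284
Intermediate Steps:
r(n) = 24 + 21*n (r(n) = n + (5*n + 6)*4 = n + (6 + 5*n)*4 = n + (24 + 20*n) = 24 + 21*n)
(r(182) - 23400) + 19270 = ((24 + 21*182) - 23400) + 19270 = ((24 + 3822) - 23400) + 19270 = (3846 - 23400) + 19270 = -19554 + 19270 = -284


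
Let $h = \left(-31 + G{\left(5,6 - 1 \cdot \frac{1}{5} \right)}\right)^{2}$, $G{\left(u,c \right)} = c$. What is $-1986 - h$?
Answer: $- \frac{65526}{25} \approx -2621.0$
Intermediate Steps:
$h = \frac{15876}{25}$ ($h = \left(-31 + \left(6 - 1 \cdot \frac{1}{5}\right)\right)^{2} = \left(-31 + \left(6 - \frac{1}{5}\right)\right)^{2} = \left(-31 + \frac{29}{5}\right)^{2} = \left(- \frac{126}{5}\right)^{2} = \frac{15876}{25} \approx 635.04$)
$-1986 - h = -1986 - \frac{15876}{25} = - \frac{65526}{25}$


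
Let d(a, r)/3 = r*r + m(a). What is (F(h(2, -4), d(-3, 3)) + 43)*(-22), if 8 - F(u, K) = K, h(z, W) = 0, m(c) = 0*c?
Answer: -528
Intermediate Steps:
m(c) = 0
d(a, r) = 3*r**2 (d(a, r) = 3*(r*r + 0) = 3*(r**2 + 0) = 3*r**2)
F(u, K) = 8 - K
(F(h(2, -4), d(-3, 3)) + 43)*(-22) = ((8 - 3*3**2) + 43)*(-22) = ((8 - 3*9) + 43)*(-22) = ((8 - 1*27) + 43)*(-22) = ((8 - 27) + 43)*(-22) = (-19 + 43)*(-22) = 24*(-22) = -528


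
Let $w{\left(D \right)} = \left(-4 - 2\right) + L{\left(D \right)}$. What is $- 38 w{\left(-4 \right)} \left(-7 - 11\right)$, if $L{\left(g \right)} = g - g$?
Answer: $-4104$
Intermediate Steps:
$L{\left(g \right)} = 0$
$w{\left(D \right)} = -6$ ($w{\left(D \right)} = \left(-4 - 2\right) + 0 = -6 + 0 = -6$)
$- 38 w{\left(-4 \right)} \left(-7 - 11\right) = \left(-38\right) \left(-6\right) \left(-7 - 11\right) = 228 \left(-7 - 11\right) = 228 \left(-18\right) = -4104$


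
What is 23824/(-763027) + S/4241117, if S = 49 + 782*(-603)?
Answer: -460805312827/3236086781159 ≈ -0.14240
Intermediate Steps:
S = -471497 (S = 49 - 471546 = -471497)
23824/(-763027) + S/4241117 = 23824/(-763027) - 471497/4241117 = 23824*(-1/763027) - 471497*1/4241117 = -23824/763027 - 471497/4241117 = -460805312827/3236086781159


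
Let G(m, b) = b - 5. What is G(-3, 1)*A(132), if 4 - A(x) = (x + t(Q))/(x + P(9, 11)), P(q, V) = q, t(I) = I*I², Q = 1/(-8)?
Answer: -221185/18048 ≈ -12.255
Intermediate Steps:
G(m, b) = -5 + b
Q = -⅛ ≈ -0.12500
t(I) = I³
A(x) = 4 - (-1/512 + x)/(9 + x) (A(x) = 4 - (x + (-⅛)³)/(x + 9) = 4 - (x - 1/512)/(9 + x) = 4 - (-1/512 + x)/(9 + x))
G(-3, 1)*A(132) = (-5 + 1)*((18433 + 1536*132)/(512*(9 + 132))) = -(18433 + 202752)/(128*141) = -221185/(128*141) = -4*221185/72192 = -221185/18048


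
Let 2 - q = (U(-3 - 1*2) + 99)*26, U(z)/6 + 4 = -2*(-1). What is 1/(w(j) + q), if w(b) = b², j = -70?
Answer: 1/2640 ≈ 0.00037879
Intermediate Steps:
U(z) = -12 (U(z) = -24 + 6*(-2*(-1)) = -24 + 6*2 = -24 + 12 = -12)
q = -2260 (q = 2 - (-12 + 99)*26 = 2 - 87*26 = 2 - 1*2262 = 2 - 2262 = -2260)
1/(w(j) + q) = 1/((-70)² - 2260) = 1/(4900 - 2260) = 1/2640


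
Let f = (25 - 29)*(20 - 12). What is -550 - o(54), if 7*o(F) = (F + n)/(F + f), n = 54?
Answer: -42404/77 ≈ -550.70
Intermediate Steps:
f = -32 (f = -4*8 = -32)
o(F) = (54 + F)/(7*(-32 + F)) (o(F) = ((F + 54)/(F - 32))/7 = ((54 + F)/(-32 + F))/7 = (54 + F)/(7*(-32 + F)))
-550 - o(54) = -550 - (54 + 54)/(7*(-32 + 54)) = -550 - 108/(7*22) = -550 - 1*54/77 = -550 - 54/77 = -42404/77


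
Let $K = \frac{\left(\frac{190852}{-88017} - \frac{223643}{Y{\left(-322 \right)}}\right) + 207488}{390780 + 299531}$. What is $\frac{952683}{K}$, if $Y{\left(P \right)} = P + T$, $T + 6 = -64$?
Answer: $\frac{3241513228619065176}{1025499759997} \approx 3.1609 \cdot 10^{6}$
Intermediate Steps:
$T = -70$ ($T = -6 - 64 = -70$)
$Y{\left(P \right)} = -70 + P$ ($Y{\left(P \right)} = P - 70 = -70 + P$)
$K = \frac{1025499759997}{3402509784072}$ ($K = \frac{\left(\frac{190852}{-88017} - \frac{223643}{-70 - 322}\right) + 207488}{390780 + 299531} = \frac{\left(190852 \left(- \frac{1}{88017}\right) - \frac{223643}{-392}\right) + 207488}{690311} = \left(\left(- \frac{190852}{88017} - - \frac{31949}{56}\right) + 207488\right) \frac{1}{690311} = \left(\left(- \frac{190852}{88017} + \frac{31949}{56}\right) + 207488\right) \frac{1}{690311} = \left(\frac{2801367421}{4928952} + 207488\right) \frac{1}{690311} = \frac{1025499759997}{4928952} \cdot \frac{1}{690311} = \frac{1025499759997}{3402509784072} \approx 0.30139$)
$\frac{952683}{K} = \frac{952683}{\frac{1025499759997}{3402509784072}} = 952683 \cdot \frac{3402509784072}{1025499759997} = \frac{3241513228619065176}{1025499759997}$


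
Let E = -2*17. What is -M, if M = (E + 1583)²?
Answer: -2399401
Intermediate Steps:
E = -34
M = 2399401 (M = (-34 + 1583)² = 1549² = 2399401)
-M = -1*2399401 = -2399401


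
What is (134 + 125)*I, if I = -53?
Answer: -13727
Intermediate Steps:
(134 + 125)*I = (134 + 125)*(-53) = 259*(-53) = -13727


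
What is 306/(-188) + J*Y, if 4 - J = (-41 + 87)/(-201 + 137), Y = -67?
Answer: -477947/1504 ≈ -317.78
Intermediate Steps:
J = 151/32 (J = 4 - (-41 + 87)/(-201 + 137) = 4 - 46/(-64) = 4 - 46*(-1)/64 = 4 - 1*(-23/32) = 4 + 23/32 = 151/32 ≈ 4.7188)
306/(-188) + J*Y = 306/(-188) + (151/32)*(-67) = 306*(-1/188) - 10117/32 = -153/94 - 10117/32 = -477947/1504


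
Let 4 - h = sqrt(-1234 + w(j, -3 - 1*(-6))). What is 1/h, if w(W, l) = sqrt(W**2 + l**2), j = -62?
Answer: 1/(4 - I*sqrt(1234 - sqrt(3853))) ≈ 0.0033672 + 0.028818*I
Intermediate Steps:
h = 4 - sqrt(-1234 + sqrt(3853)) (h = 4 - sqrt(-1234 + sqrt((-62)**2 + (-3 - 1*(-6))**2)) = 4 - sqrt(-1234 + sqrt(3844 + (-3 + 6)**2)) = 4 - sqrt(-1234 + sqrt(3844 + 3**2)) = 4 - sqrt(-1234 + sqrt(3844 + 9)) = 4 - sqrt(-1234 + sqrt(3853)) ≈ 4.0 - 34.233*I)
1/h = 1/(4 - sqrt(-1234 + sqrt(3853)))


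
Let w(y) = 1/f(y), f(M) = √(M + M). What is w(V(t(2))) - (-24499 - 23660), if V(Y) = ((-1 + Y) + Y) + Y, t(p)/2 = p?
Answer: 48159 + √22/22 ≈ 48159.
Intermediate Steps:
t(p) = 2*p
V(Y) = -1 + 3*Y (V(Y) = (-1 + 2*Y) + Y = -1 + 3*Y)
f(M) = √2*√M (f(M) = √(2*M) = √2*√M)
w(y) = √2/(2*√y) (w(y) = 1/(√2*√y) = √2/(2*√y))
w(V(t(2))) - (-24499 - 23660) = √2/(2*√(-1 + 3*(2*2))) - (-24499 - 23660) = √2/(2*√(-1 + 3*4)) - 1*(-48159) = √2/(2*√(-1 + 12)) + 48159 = √2/(2*√11) + 48159 = √2*(√11/11)/2 + 48159 = √22/22 + 48159 = 48159 + √22/22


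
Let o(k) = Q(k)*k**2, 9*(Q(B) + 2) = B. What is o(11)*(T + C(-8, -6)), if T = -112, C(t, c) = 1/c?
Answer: 570031/54 ≈ 10556.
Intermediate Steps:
Q(B) = -2 + B/9
o(k) = k**2*(-2 + k/9) (o(k) = (-2 + k/9)*k**2 = k**2*(-2 + k/9))
o(11)*(T + C(-8, -6)) = ((1/9)*11**2*(-18 + 11))*(-112 + 1/(-6)) = ((1/9)*121*(-7))*(-112 - 1/6) = -847/9*(-673/6) = 570031/54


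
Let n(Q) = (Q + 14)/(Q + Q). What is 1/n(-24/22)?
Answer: -12/71 ≈ -0.16901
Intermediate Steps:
n(Q) = (14 + Q)/(2*Q) (n(Q) = (14 + Q)/((2*Q)) = (14 + Q)*(1/(2*Q)) = (14 + Q)/(2*Q))
1/n(-24/22) = 1/((14 - 24/22)/(2*((-24/22)))) = 1/((14 - 24*1/22)/(2*((-24*1/22)))) = 1/((14 - 12/11)/(2*(-12/11))) = 1/((1/2)*(-11/12)*(142/11)) = 1/(-71/12) = -12/71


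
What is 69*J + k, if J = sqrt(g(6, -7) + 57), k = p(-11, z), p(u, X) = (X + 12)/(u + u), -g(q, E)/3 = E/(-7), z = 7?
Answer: -19/22 + 207*sqrt(6) ≈ 506.18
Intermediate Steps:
g(q, E) = 3*E/7 (g(q, E) = -3*E/(-7) = -3*E*(-1)/7 = -(-3)*E/7 = 3*E/7)
p(u, X) = (12 + X)/(2*u) (p(u, X) = (12 + X)/((2*u)) = (12 + X)*(1/(2*u)) = (12 + X)/(2*u))
k = -19/22 (k = (1/2)*(12 + 7)/(-11) = (1/2)*(-1/11)*19 = -19/22 ≈ -0.86364)
J = 3*sqrt(6) (J = sqrt((3/7)*(-7) + 57) = sqrt(-3 + 57) = sqrt(54) = 3*sqrt(6) ≈ 7.3485)
69*J + k = 69*(3*sqrt(6)) - 19/22 = 207*sqrt(6) - 19/22 = -19/22 + 207*sqrt(6)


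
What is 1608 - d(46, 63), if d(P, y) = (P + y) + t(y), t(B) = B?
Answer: 1436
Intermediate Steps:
d(P, y) = P + 2*y (d(P, y) = (P + y) + y = P + 2*y)
1608 - d(46, 63) = 1608 - (46 + 2*63) = 1608 - (46 + 126) = 1608 - 1*172 = 1608 - 172 = 1436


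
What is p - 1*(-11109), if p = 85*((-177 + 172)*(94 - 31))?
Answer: -15666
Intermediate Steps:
p = -26775 (p = 85*(-5*63) = 85*(-315) = -26775)
p - 1*(-11109) = -26775 - 1*(-11109) = -26775 + 11109 = -15666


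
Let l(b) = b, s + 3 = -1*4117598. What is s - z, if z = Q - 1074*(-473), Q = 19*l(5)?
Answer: -4625698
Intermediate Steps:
s = -4117601 (s = -3 - 1*4117598 = -3 - 4117598 = -4117601)
Q = 95 (Q = 19*5 = 95)
z = 508097 (z = 95 - 1074*(-473) = 95 + 508002 = 508097)
s - z = -4117601 - 1*508097 = -4117601 - 508097 = -4625698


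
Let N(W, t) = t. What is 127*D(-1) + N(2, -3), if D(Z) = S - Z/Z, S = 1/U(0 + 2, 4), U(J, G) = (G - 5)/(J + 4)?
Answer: -892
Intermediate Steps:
U(J, G) = (-5 + G)/(4 + J)
S = -6 (S = 1/((-5 + 4)/(4 + (0 + 2))) = 1/(-1/(4 + 2)) = 1/(-1/6) = 1/((⅙)*(-1)) = 1/(-⅙) = -6)
D(Z) = -7 (D(Z) = -6 - Z/Z = -6 - 1*1 = -6 - 1 = -7)
127*D(-1) + N(2, -3) = 127*(-7) - 3 = -889 - 3 = -892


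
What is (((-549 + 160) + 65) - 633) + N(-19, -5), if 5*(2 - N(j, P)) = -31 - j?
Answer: -4763/5 ≈ -952.60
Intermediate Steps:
N(j, P) = 41/5 + j/5 (N(j, P) = 2 - (-31 - j)/5 = 2 + (31/5 + j/5) = 41/5 + j/5)
(((-549 + 160) + 65) - 633) + N(-19, -5) = (((-549 + 160) + 65) - 633) + (41/5 + (⅕)*(-19)) = ((-389 + 65) - 633) + (41/5 - 19/5) = (-324 - 633) + 22/5 = -957 + 22/5 = -4763/5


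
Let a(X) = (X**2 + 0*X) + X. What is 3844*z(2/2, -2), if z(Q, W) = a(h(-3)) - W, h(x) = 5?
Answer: 123008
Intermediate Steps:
a(X) = X + X**2 (a(X) = (X**2 + 0) + X = X**2 + X = X + X**2)
z(Q, W) = 30 - W (z(Q, W) = 5*(1 + 5) - W = 5*6 - W = 30 - W)
3844*z(2/2, -2) = 3844*(30 - 1*(-2)) = 3844*(30 + 2) = 3844*32 = 123008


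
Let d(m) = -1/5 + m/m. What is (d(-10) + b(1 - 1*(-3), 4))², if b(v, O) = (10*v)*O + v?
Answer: 678976/25 ≈ 27159.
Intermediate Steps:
b(v, O) = v + 10*O*v (b(v, O) = 10*O*v + v = v + 10*O*v)
d(m) = ⅘ (d(m) = -1*⅕ + 1 = -⅕ + 1 = ⅘)
(d(-10) + b(1 - 1*(-3), 4))² = (⅘ + (1 - 1*(-3))*(1 + 10*4))² = (⅘ + (1 + 3)*(1 + 40))² = (⅘ + 4*41)² = (⅘ + 164)² = (824/5)² = 678976/25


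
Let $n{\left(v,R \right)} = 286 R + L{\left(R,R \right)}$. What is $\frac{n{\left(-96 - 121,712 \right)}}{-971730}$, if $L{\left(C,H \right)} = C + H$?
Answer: $- \frac{11392}{53985} \approx -0.21102$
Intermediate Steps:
$n{\left(v,R \right)} = 288 R$ ($n{\left(v,R \right)} = 286 R + \left(R + R\right) = 286 R + 2 R = 288 R$)
$\frac{n{\left(-96 - 121,712 \right)}}{-971730} = \frac{288 \cdot 712}{-971730} = 205056 \left(- \frac{1}{971730}\right) = - \frac{11392}{53985}$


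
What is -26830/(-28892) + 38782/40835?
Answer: 1108046297/589902410 ≈ 1.8784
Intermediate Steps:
-26830/(-28892) + 38782/40835 = -26830*(-1/28892) + 38782*(1/40835) = 13415/14446 + 38782/40835 = 1108046297/589902410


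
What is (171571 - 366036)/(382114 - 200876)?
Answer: -194465/181238 ≈ -1.0730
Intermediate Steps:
(171571 - 366036)/(382114 - 200876) = -194465/181238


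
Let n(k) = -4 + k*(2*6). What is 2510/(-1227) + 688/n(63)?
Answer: -65209/57669 ≈ -1.1307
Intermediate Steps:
n(k) = -4 + 12*k (n(k) = -4 + k*12 = -4 + 12*k)
2510/(-1227) + 688/n(63) = 2510/(-1227) + 688/(-4 + 12*63) = 2510*(-1/1227) + 688/(-4 + 756) = -2510/1227 + 688/752 = -2510/1227 + 688*(1/752) = -2510/1227 + 43/47 = -65209/57669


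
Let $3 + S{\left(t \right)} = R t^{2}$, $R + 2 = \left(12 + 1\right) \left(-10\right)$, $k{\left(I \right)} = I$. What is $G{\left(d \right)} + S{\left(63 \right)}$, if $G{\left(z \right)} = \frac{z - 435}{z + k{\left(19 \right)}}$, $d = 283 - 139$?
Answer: $- \frac{85397784}{163} \approx -5.2391 \cdot 10^{5}$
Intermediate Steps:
$R = -132$ ($R = -2 + \left(12 + 1\right) \left(-10\right) = -2 + 13 \left(-10\right) = -2 - 130 = -132$)
$d = 144$ ($d = 283 - 139 = 144$)
$G{\left(z \right)} = \frac{-435 + z}{19 + z}$ ($G{\left(z \right)} = \frac{z - 435}{z + 19} = \frac{-435 + z}{19 + z}$)
$S{\left(t \right)} = -3 - 132 t^{2}$
$G{\left(d \right)} + S{\left(63 \right)} = \frac{-435 + 144}{19 + 144} - \left(3 + 132 \cdot 63^{2}\right) = \frac{1}{163} \left(-291\right) - 523911 = - \frac{291}{163} - 523911 = - \frac{85397784}{163}$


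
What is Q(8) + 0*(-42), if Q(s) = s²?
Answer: 64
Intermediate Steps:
Q(8) + 0*(-42) = 8² + 0*(-42) = 64 + 0 = 64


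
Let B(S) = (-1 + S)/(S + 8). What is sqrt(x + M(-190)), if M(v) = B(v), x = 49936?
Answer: sqrt(1654114826)/182 ≈ 223.47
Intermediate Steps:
B(S) = (-1 + S)/(8 + S)
M(v) = (-1 + v)/(8 + v)
sqrt(x + M(-190)) = sqrt(49936 + (-1 - 190)/(8 - 190)) = sqrt(49936 - 191/(-182)) = sqrt(49936 - 1/182*(-191)) = sqrt(49936 + 191/182) = sqrt(9088543/182) = sqrt(1654114826)/182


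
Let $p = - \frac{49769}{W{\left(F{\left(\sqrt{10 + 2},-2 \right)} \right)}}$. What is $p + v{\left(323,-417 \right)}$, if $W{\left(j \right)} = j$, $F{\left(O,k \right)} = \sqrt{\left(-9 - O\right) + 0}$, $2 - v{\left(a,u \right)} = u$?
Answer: $419 + \frac{49769 i}{\sqrt{9 + 2 \sqrt{3}}} \approx 419.0 + 14097.0 i$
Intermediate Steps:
$v{\left(a,u \right)} = 2 - u$
$F{\left(O,k \right)} = \sqrt{-9 - O}$
$p = - \frac{49769}{\sqrt{-9 - 2 \sqrt{3}}}$ ($p = - \frac{49769}{\sqrt{-9 - \sqrt{10 + 2}}} = - \frac{49769}{\sqrt{-9 - \sqrt{12}}} = - \frac{49769}{\sqrt{-9 - 2 \sqrt{3}}} \approx 14097.0 i$)
$p + v{\left(323,-417 \right)} = \frac{49769 i}{\sqrt{9 + 2 \sqrt{3}}} + \left(2 - -417\right) = \frac{49769 i}{\sqrt{9 + 2 \sqrt{3}}} + \left(2 + 417\right) = \frac{49769 i}{\sqrt{9 + 2 \sqrt{3}}} + 419 = 419 + \frac{49769 i}{\sqrt{9 + 2 \sqrt{3}}}$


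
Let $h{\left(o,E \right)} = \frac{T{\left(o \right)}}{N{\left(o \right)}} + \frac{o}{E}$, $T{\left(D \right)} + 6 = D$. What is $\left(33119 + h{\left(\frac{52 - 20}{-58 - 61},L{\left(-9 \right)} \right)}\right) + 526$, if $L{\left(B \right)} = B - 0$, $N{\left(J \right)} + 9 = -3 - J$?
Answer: $\frac{25152010729}{747558} \approx 33646.0$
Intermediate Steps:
$T{\left(D \right)} = -6 + D$
$N{\left(J \right)} = -12 - J$ ($N{\left(J \right)} = -9 - \left(3 + J\right) = -12 - J$)
$L{\left(B \right)} = B$ ($L{\left(B \right)} = B + 0 = B$)
$h{\left(o,E \right)} = \frac{o}{E} + \frac{-6 + o}{-12 - o}$ ($h{\left(o,E \right)} = \frac{-6 + o}{-12 - o} + \frac{o}{E} = \frac{o}{E} + \frac{-6 + o}{-12 - o}$)
$\left(33119 + h{\left(\frac{52 - 20}{-58 - 61},L{\left(-9 \right)} \right)}\right) + 526 = \left(33119 + \frac{- 9 \left(6 - \frac{52 - 20}{-58 - 61}\right) + \frac{52 - 20}{-58 - 61} \left(12 + \frac{52 - 20}{-58 - 61}\right)}{\left(-9\right) \left(12 + \frac{52 - 20}{-58 - 61}\right)}\right) + 526 = \left(33119 - \frac{- 9 \left(6 - \frac{32}{-119}\right) + \frac{32}{-119} \left(12 + \frac{32}{-119}\right)}{9 \left(12 + \frac{32}{-119}\right)}\right) + 526 = \left(33119 - \frac{- 9 \left(6 - 32 \left(- \frac{1}{119}\right)\right) + 32 \left(- \frac{1}{119}\right) \left(12 + 32 \left(- \frac{1}{119}\right)\right)}{9 \left(12 + 32 \left(- \frac{1}{119}\right)\right)}\right) + 526 = \left(33119 - \frac{- 9 \left(6 - - \frac{32}{119}\right) - \frac{32 \left(12 - \frac{32}{119}\right)}{119}}{9 \left(12 - \frac{32}{119}\right)}\right) + 526 = \left(33119 - \frac{- 9 \left(6 + \frac{32}{119}\right) - \frac{44672}{14161}}{9 \cdot \frac{1396}{119}}\right) + 526 = \left(33119 - \frac{119 \left(\left(-9\right) \frac{746}{119} - \frac{44672}{14161}\right)}{12564}\right) + 526 = \left(33119 - \frac{119 \left(- \frac{6714}{119} - \frac{44672}{14161}\right)}{12564}\right) + 526 = \left(33119 - \frac{119}{12564} \left(- \frac{843638}{14161}\right)\right) + 526 = \left(33119 + \frac{421819}{747558}\right) + 526 = \frac{24758795221}{747558} + 526 = \frac{25152010729}{747558}$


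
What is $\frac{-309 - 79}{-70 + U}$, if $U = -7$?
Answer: $\frac{388}{77} \approx 5.039$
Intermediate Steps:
$\frac{-309 - 79}{-70 + U} = \frac{-309 - 79}{-70 - 7} = - \frac{388}{-77} = \left(-388\right) \left(- \frac{1}{77}\right) = \frac{388}{77}$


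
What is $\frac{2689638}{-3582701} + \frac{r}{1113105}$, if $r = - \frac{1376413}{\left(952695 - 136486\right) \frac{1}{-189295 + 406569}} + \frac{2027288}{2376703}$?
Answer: $- \frac{8354212123893542239455224}{7736116337391957008342835} \approx -1.0799$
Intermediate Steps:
$r = - \frac{710772193009188694}{1939886378927}$ ($r = - \frac{1376413}{816209 \cdot \frac{1}{217274}} + 2027288 \cdot \frac{1}{2376703} = - \frac{1376413}{816209 \cdot \frac{1}{217274}} + \frac{2027288}{2376703} = - \frac{1376413}{\frac{816209}{217274}} + \frac{2027288}{2376703} = \left(-1376413\right) \frac{217274}{816209} + \frac{2027288}{2376703} = - \frac{299058758162}{816209} + \frac{2027288}{2376703} = - \frac{710772193009188694}{1939886378927} \approx -3.664 \cdot 10^{5}$)
$\frac{2689638}{-3582701} + \frac{r}{1113105} = \frac{2689638}{-3582701} - \frac{710772193009188694}{1939886378927 \cdot 1113105} = 2689638 \left(- \frac{1}{3582701}\right) - \frac{710772193009188694}{2159297227815538335} = - \frac{2689638}{3582701} - \frac{710772193009188694}{2159297227815538335} = - \frac{8354212123893542239455224}{7736116337391957008342835}$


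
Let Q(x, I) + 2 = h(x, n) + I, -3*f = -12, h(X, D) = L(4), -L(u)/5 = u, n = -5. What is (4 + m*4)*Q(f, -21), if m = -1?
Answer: 0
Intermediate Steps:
L(u) = -5*u
h(X, D) = -20 (h(X, D) = -5*4 = -20)
f = 4 (f = -1/3*(-12) = 4)
Q(x, I) = -22 + I (Q(x, I) = -2 + (-20 + I) = -22 + I)
(4 + m*4)*Q(f, -21) = (4 - 1*4)*(-22 - 21) = (4 - 4)*(-43) = 0*(-43) = 0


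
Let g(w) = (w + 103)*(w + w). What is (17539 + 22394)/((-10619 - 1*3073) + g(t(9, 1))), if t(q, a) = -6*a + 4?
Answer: -39933/14096 ≈ -2.8329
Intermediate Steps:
t(q, a) = 4 - 6*a
g(w) = 2*w*(103 + w) (g(w) = (103 + w)*(2*w) = 2*w*(103 + w))
(17539 + 22394)/((-10619 - 1*3073) + g(t(9, 1))) = (17539 + 22394)/((-10619 - 1*3073) + 2*(4 - 6*1)*(103 + (4 - 6*1))) = 39933/((-10619 - 3073) + 2*(4 - 6)*(103 + (4 - 6))) = 39933/(-13692 + 2*(-2)*(103 - 2)) = 39933/(-13692 + 2*(-2)*101) = 39933/(-13692 - 404) = 39933/(-14096) = 39933*(-1/14096) = -39933/14096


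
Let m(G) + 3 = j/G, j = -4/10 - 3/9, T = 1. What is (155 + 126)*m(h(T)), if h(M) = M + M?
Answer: -28381/30 ≈ -946.03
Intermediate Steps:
h(M) = 2*M
j = -11/15 (j = -4*⅒ - 3*⅑ = -⅖ - ⅓ = -11/15 ≈ -0.73333)
m(G) = -3 - 11/(15*G)
(155 + 126)*m(h(T)) = (155 + 126)*(-3 - 11/(15*(2*1))) = 281*(-3 - 11/15/2) = 281*(-3 - 11/15*½) = 281*(-3 - 11/30) = 281*(-101/30) = -28381/30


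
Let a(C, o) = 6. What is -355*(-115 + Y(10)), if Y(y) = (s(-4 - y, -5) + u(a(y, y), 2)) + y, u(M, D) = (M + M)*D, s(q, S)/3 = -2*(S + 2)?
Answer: 22365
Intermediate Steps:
s(q, S) = -12 - 6*S (s(q, S) = 3*(-2*(S + 2)) = 3*(-2*(2 + S)) = 3*(-4 - 2*S) = -12 - 6*S)
u(M, D) = 2*D*M (u(M, D) = (2*M)*D = 2*D*M)
Y(y) = 42 + y (Y(y) = ((-12 - 6*(-5)) + 2*2*6) + y = ((-12 + 30) + 24) + y = (18 + 24) + y = 42 + y)
-355*(-115 + Y(10)) = -355*(-115 + (42 + 10)) = -355*(-115 + 52) = -355*(-63) = 22365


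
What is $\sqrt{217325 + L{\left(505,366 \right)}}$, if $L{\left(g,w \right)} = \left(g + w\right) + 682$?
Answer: $\sqrt{218878} \approx 467.84$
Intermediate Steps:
$L{\left(g,w \right)} = 682 + g + w$
$\sqrt{217325 + L{\left(505,366 \right)}} = \sqrt{217325 + \left(682 + 505 + 366\right)} = \sqrt{217325 + 1553} = \sqrt{218878}$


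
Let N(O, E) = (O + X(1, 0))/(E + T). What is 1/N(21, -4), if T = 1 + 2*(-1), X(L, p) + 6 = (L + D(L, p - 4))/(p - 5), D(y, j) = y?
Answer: -25/73 ≈ -0.34247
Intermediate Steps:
X(L, p) = -6 + 2*L/(-5 + p) (X(L, p) = -6 + (L + L)/(p - 5) = -6 + (2*L)/(-5 + p) = -6 + 2*L/(-5 + p))
T = -1 (T = 1 - 2 = -1)
N(O, E) = (-32/5 + O)/(-1 + E) (N(O, E) = (O + 2*(15 + 1 - 3*0)/(-5 + 0))/(E - 1) = (O + 2*(15 + 1 + 0)/(-5))/(-1 + E) = (O + 2*(-⅕)*16)/(-1 + E) = (O - 32/5)/(-1 + E) = (-32/5 + O)/(-1 + E))
1/N(21, -4) = 1/((-32/5 + 21)/(-1 - 4)) = 1/((73/5)/(-5)) = 1/(-⅕*73/5) = 1/(-73/25) = -25/73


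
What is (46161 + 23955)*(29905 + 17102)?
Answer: 3295942812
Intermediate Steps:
(46161 + 23955)*(29905 + 17102) = 70116*47007 = 3295942812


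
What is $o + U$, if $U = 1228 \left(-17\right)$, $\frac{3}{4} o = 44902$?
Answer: $\frac{116980}{3} \approx 38993.0$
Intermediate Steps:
$o = \frac{179608}{3}$ ($o = \frac{4}{3} \cdot 44902 = \frac{179608}{3} \approx 59869.0$)
$U = -20876$
$o + U = \frac{179608}{3} - 20876 = \frac{116980}{3}$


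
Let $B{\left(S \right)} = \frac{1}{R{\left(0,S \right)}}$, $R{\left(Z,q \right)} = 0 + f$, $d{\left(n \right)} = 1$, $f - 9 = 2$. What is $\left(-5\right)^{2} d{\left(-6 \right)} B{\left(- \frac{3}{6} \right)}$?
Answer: $\frac{25}{11} \approx 2.2727$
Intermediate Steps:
$f = 11$ ($f = 9 + 2 = 11$)
$R{\left(Z,q \right)} = 11$ ($R{\left(Z,q \right)} = 0 + 11 = 11$)
$B{\left(S \right)} = \frac{1}{11}$
$\left(-5\right)^{2} d{\left(-6 \right)} B{\left(- \frac{3}{6} \right)} = \left(-5\right)^{2} \cdot 1 \cdot \frac{1}{11} = 25 \cdot 1 \cdot \frac{1}{11} = 25 \cdot \frac{1}{11} = \frac{25}{11}$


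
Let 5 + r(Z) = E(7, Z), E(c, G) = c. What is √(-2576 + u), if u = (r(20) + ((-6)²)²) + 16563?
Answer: √15285 ≈ 123.63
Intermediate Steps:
r(Z) = 2 (r(Z) = -5 + 7 = 2)
u = 17861 (u = (2 + ((-6)²)²) + 16563 = (2 + 36²) + 16563 = (2 + 1296) + 16563 = 1298 + 16563 = 17861)
√(-2576 + u) = √(-2576 + 17861) = √15285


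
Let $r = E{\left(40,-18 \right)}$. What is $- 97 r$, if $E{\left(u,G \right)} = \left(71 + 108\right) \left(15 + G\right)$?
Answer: $52089$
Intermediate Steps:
$E{\left(u,G \right)} = 2685 + 179 G$ ($E{\left(u,G \right)} = 179 \left(15 + G\right) = 2685 + 179 G$)
$r = -537$ ($r = 2685 + 179 \left(-18\right) = 2685 - 3222 = -537$)
$- 97 r = \left(-97\right) \left(-537\right) = 52089$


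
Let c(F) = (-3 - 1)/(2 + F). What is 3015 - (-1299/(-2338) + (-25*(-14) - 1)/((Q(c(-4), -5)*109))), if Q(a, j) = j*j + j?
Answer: 7681662409/2548420 ≈ 3014.3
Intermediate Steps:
c(F) = -4/(2 + F)
Q(a, j) = j + j**2 (Q(a, j) = j**2 + j = j + j**2)
3015 - (-1299/(-2338) + (-25*(-14) - 1)/((Q(c(-4), -5)*109))) = 3015 - (-1299/(-2338) + (-25*(-14) - 1)/((-5*(1 - 5)*109))) = 3015 - (-1299*(-1/2338) + (350 - 1)/((-5*(-4)*109))) = 3015 - (1299/2338 + 349/((20*109))) = 3015 - (1299/2338 + 349/2180) = 3015 - 1*1823891/2548420 = 3015 - 1823891/2548420 = 7681662409/2548420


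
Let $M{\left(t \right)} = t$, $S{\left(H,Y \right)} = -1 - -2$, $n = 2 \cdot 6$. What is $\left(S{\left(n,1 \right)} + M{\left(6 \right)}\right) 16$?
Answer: $112$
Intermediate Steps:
$n = 12$
$S{\left(H,Y \right)} = 1$ ($S{\left(H,Y \right)} = -1 + 2 = 1$)
$\left(S{\left(n,1 \right)} + M{\left(6 \right)}\right) 16 = \left(1 + 6\right) 16 = 7 \cdot 16 = 112$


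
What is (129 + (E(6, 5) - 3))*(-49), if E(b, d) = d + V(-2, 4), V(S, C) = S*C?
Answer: -6027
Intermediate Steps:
V(S, C) = C*S
E(b, d) = -8 + d (E(b, d) = d + 4*(-2) = d - 8 = -8 + d)
(129 + (E(6, 5) - 3))*(-49) = (129 + ((-8 + 5) - 3))*(-49) = (129 + (-3 - 3))*(-49) = (129 - 6)*(-49) = 123*(-49) = -6027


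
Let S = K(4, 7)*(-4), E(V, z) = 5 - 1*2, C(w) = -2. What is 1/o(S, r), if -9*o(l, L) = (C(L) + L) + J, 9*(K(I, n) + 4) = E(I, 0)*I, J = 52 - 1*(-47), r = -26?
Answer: -9/71 ≈ -0.12676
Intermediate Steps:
J = 99 (J = 52 + 47 = 99)
E(V, z) = 3 (E(V, z) = 5 - 2 = 3)
K(I, n) = -4 + I/3 (K(I, n) = -4 + (3*I)/9 = -4 + I/3)
S = 32/3 (S = (-4 + (⅓)*4)*(-4) = (-4 + 4/3)*(-4) = -8/3*(-4) = 32/3 ≈ 10.667)
o(l, L) = -97/9 - L/9 (o(l, L) = -((-2 + L) + 99)/9 = -(97 + L)/9 = -97/9 - L/9)
1/o(S, r) = 1/(-97/9 - ⅑*(-26)) = 1/(-97/9 + 26/9) = 1/(-71/9) = -9/71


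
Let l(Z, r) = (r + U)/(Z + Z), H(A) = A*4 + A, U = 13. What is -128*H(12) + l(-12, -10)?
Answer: -61441/8 ≈ -7680.1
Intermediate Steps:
H(A) = 5*A (H(A) = 4*A + A = 5*A)
l(Z, r) = (13 + r)/(2*Z) (l(Z, r) = (r + 13)/(Z + Z) = (13 + r)/((2*Z)) = (13 + r)*(1/(2*Z)) = (13 + r)/(2*Z))
-128*H(12) + l(-12, -10) = -640*12 + (½)*(13 - 10)/(-12) = -128*60 + (½)*(-1/12)*3 = -7680 - ⅛ = -61441/8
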